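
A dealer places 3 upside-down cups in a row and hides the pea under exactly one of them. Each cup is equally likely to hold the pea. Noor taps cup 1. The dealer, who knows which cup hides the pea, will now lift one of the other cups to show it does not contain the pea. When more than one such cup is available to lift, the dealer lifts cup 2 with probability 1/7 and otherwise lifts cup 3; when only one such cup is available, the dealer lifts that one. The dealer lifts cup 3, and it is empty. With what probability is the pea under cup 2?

Condition on the true location of the pea.
If it is under cup 1 (prior 1/3): cup 2 is available but not opened, probability 6/7; weight (1/3)·(6/7) = 2/7.
If it is under cup 2 (prior 1/3): only cup 3 is available, probability 1; weight (1/3)·1 = 1/3.
If it is under cup 3 (prior 1/3): the dealer opened cup 3, so this case is ruled out; weight (1/3)·0 = 0.
The weights sum to 13/21.
So P(the pea under cup 2 | the dealer opened cup 3) = (1/3) / (13/21) = 7/13.

7/13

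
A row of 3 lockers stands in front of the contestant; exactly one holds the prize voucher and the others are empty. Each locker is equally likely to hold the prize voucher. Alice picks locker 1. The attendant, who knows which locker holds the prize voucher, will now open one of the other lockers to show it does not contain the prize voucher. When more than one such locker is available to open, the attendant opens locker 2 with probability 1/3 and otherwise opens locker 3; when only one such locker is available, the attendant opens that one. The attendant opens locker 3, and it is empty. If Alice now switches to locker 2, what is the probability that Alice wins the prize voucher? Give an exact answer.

3/5

Condition on the true location of the prize voucher.
If it is in locker 1 (prior 1/3): locker 2 is available but not opened, probability 2/3; weight (1/3)·(2/3) = 2/9.
If it is in locker 2 (prior 1/3): only locker 3 is available, probability 1; weight (1/3)·1 = 1/3.
If it is in locker 3 (prior 1/3): the attendant opened locker 3, so this case is ruled out; weight (1/3)·0 = 0.
The weights sum to 5/9.
So P(the prize voucher in locker 2 | the attendant opened locker 3) = (1/3) / (5/9) = 3/5.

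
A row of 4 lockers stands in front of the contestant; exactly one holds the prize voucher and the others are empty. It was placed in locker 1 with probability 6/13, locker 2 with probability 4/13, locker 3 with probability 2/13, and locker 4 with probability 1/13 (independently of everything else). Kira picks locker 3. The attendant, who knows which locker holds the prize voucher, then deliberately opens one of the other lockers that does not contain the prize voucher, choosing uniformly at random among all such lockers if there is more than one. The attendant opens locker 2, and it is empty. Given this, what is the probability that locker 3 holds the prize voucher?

4/25

Condition on the true location of the prize voucher.
If it is in locker 1 (prior 6/13): the attendant has 2 equally likely choices, so probability 1/2; weight (6/13)·(1/2) = 3/13.
If it is in locker 2 (prior 4/13): the attendant opened locker 2, so this case is ruled out; weight (4/13)·0 = 0.
If it is in locker 3 (prior 2/13): the attendant has 3 equally likely choices, so probability 1/3; weight (2/13)·(1/3) = 2/39.
If it is in locker 4 (prior 1/13): the attendant has 2 equally likely choices, so probability 1/2; weight (1/13)·(1/2) = 1/26.
The weights sum to 25/78.
So P(the prize voucher in locker 3 | the attendant opened locker 2) = (2/39) / (25/78) = 4/25.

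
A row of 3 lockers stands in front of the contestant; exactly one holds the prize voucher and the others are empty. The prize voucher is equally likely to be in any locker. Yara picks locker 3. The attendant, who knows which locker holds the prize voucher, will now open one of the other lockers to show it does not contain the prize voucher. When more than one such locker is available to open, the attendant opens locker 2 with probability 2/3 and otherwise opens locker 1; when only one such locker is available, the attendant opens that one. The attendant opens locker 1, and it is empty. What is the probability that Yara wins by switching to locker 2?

3/4

Condition on the true location of the prize voucher.
If it is in locker 1 (prior 1/3): the attendant opened locker 1, so this case is ruled out; weight (1/3)·0 = 0.
If it is in locker 2 (prior 1/3): only locker 1 is available, probability 1; weight (1/3)·1 = 1/3.
If it is in locker 3 (prior 1/3): locker 2 is available but not opened, probability 1/3; weight (1/3)·(1/3) = 1/9.
The weights sum to 4/9.
So P(the prize voucher in locker 2 | the attendant opened locker 1) = (1/3) / (4/9) = 3/4.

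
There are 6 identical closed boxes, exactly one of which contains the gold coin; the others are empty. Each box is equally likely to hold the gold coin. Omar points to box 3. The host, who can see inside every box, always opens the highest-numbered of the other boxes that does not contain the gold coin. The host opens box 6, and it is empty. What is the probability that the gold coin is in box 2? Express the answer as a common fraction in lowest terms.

1/5

Consider each possible location of the gold coin in turn.
If it is in any of boxes 1, 2, 3, 4, and 5 (prior 1/6 each): box 6 is the highest-numbered option available, probability 1; weight (1/6)·1 = 1/6 each.
If it is in box 6 (prior 1/6): the host opened box 6, so this case is ruled out; weight (1/6)·0 = 0.
The weights sum to 5/6.
So P(the gold coin in box 2 | the host opened box 6) = (1/6) / (5/6) = 1/5.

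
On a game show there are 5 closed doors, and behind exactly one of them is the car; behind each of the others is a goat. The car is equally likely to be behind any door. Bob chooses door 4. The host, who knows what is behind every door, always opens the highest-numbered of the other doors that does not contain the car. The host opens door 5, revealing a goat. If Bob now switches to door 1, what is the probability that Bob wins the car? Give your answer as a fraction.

1/4

Consider each possible location of the car in turn.
If it is behind any of doors 1, 2, 3, and 4 (prior 1/5 each): door 5 is the highest-numbered option available, probability 1; weight (1/5)·1 = 1/5 each.
If it is behind door 5 (prior 1/5): the host opened door 5, so this case is ruled out; weight (1/5)·0 = 0.
The weights sum to 4/5.
So P(the car behind door 1 | the host opened door 5) = (1/5) / (4/5) = 1/4.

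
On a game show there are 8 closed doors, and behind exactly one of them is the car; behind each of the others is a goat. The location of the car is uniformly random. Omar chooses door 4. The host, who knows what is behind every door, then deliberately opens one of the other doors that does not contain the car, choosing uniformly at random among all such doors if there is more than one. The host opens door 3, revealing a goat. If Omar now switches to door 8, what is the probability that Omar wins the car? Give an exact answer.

Apply Bayes' rule, conditioning on where the car actually is.
If it is behind any of doors 1, 2, 5, 6, 7, and 8 (prior 1/8 each): the host has 6 equally likely choices, so probability 1/6; weight (1/8)·(1/6) = 1/48 each.
If it is behind door 3 (prior 1/8): the host opened door 3, so this case is ruled out; weight (1/8)·0 = 0.
If it is behind door 4 (prior 1/8): the host has 7 equally likely choices, so probability 1/7; weight (1/8)·(1/7) = 1/56.
The weights sum to 1/7.
So P(the car behind door 8 | the host opened door 3) = (1/48) / (1/7) = 7/48.

7/48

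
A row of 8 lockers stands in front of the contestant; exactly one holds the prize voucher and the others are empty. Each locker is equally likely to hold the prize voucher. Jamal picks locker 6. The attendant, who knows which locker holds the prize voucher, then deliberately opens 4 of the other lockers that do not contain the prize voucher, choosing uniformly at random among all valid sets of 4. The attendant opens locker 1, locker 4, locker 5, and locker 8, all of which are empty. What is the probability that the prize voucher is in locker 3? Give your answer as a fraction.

Consider each possible location of the prize voucher in turn.
If it is in any of lockers 1, 4, 5, and 8 (prior 1/8 each): that locker was opened and seen not to hold the prize — ruled out; weight (1/8)·0 = 0 each.
If it is in any of lockers 2, 3, and 7 (prior 1/8 each): the attendant has 15 equally likely choices, so probability 1/15; weight (1/8)·(1/15) = 1/120 each.
If it is in locker 6 (prior 1/8): the attendant has 35 equally likely choices, so probability 1/35; weight (1/8)·(1/35) = 1/280.
The weights sum to 1/35.
So P(the prize voucher in locker 3 | the attendant opened locker 1, locker 4, locker 5, and locker 8) = (1/120) / (1/35) = 7/24.

7/24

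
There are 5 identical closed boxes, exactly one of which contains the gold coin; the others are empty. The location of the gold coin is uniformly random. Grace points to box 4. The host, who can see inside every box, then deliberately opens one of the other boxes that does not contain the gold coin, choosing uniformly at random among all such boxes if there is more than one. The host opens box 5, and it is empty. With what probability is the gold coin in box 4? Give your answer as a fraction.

Condition on the true location of the gold coin.
If it is in any of boxes 1, 2, and 3 (prior 1/5 each): the host has 3 equally likely choices, so probability 1/3; weight (1/5)·(1/3) = 1/15 each.
If it is in box 4 (prior 1/5): the host has 4 equally likely choices, so probability 1/4; weight (1/5)·(1/4) = 1/20.
If it is in box 5 (prior 1/5): the host opened box 5, so this case is ruled out; weight (1/5)·0 = 0.
The weights sum to 1/4.
So P(the gold coin in box 4 | the host opened box 5) = (1/20) / (1/4) = 1/5.

1/5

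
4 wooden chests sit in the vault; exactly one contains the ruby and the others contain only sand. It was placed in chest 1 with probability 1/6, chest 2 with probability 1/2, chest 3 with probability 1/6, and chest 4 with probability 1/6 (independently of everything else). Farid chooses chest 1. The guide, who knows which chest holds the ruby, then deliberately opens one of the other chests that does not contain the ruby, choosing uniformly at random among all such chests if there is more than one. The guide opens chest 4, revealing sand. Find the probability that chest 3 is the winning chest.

3/14

Consider each possible location of the ruby in turn.
If it is in chest 1 (prior 1/6): the guide has 3 equally likely choices, so probability 1/3; weight (1/6)·(1/3) = 1/18.
If it is in chest 2 (prior 1/2): the guide has 2 equally likely choices, so probability 1/2; weight (1/2)·(1/2) = 1/4.
If it is in chest 3 (prior 1/6): the guide has 2 equally likely choices, so probability 1/2; weight (1/6)·(1/2) = 1/12.
If it is in chest 4 (prior 1/6): the guide opened chest 4, so this case is ruled out; weight (1/6)·0 = 0.
The weights sum to 7/18.
So P(the ruby in chest 3 | the guide opened chest 4) = (1/12) / (7/18) = 3/14.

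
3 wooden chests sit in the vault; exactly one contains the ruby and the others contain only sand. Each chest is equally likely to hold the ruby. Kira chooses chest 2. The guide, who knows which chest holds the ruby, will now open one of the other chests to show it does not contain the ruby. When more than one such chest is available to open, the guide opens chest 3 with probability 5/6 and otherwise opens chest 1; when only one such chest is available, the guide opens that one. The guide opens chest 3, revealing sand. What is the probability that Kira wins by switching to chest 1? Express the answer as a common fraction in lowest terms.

6/11

Consider each possible location of the ruby in turn.
If it is in chest 1 (prior 1/3): only chest 3 is available, probability 1; weight (1/3)·1 = 1/3.
If it is in chest 2 (prior 1/3): chest 3 is available, opened with probability 5/6; weight (1/3)·(5/6) = 5/18.
If it is in chest 3 (prior 1/3): the guide opened chest 3, so this case is ruled out; weight (1/3)·0 = 0.
The weights sum to 11/18.
So P(the ruby in chest 1 | the guide opened chest 3) = (1/3) / (11/18) = 6/11.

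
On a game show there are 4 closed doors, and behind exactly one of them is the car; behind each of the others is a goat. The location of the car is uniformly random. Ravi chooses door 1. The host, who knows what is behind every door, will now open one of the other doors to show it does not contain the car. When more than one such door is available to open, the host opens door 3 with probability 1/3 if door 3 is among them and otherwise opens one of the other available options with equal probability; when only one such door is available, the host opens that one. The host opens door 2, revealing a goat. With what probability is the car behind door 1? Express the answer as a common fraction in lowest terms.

Consider each possible location of the car in turn.
If it is behind door 1 (prior 1/4): door 3 is available but not opened; door 2 gets probability (1 − 1/3)/2 = 1/3; weight (1/4)·(1/3) = 1/12.
If it is behind door 2 (prior 1/4): the host opened door 2, so this case is ruled out; weight (1/4)·0 = 0.
If it is behind door 3 (prior 1/4): door 3 holds the prize so is unavailable; the host chooses uniformly among the 2 others, probability 1/2; weight (1/4)·(1/2) = 1/8.
If it is behind door 4 (prior 1/4): door 3 is available but not opened, probability 2/3; weight (1/4)·(2/3) = 1/6.
The weights sum to 3/8.
So P(the car behind door 1 | the host opened door 2) = (1/12) / (3/8) = 2/9.

2/9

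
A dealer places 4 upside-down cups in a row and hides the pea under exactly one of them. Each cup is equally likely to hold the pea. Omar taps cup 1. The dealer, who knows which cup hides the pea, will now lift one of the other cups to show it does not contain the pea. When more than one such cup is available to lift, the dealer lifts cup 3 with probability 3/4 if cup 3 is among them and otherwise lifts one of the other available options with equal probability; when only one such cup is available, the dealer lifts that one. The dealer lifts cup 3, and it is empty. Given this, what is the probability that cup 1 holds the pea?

1/3

Condition on the true location of the pea.
If it is under any of cups 1, 2, and 4 (prior 1/4 each): cup 3 is available, opened with probability 3/4; weight (1/4)·(3/4) = 3/16 each.
If it is under cup 3 (prior 1/4): the dealer opened cup 3, so this case is ruled out; weight (1/4)·0 = 0.
The weights sum to 9/16.
So P(the pea under cup 1 | the dealer opened cup 3) = (3/16) / (9/16) = 1/3.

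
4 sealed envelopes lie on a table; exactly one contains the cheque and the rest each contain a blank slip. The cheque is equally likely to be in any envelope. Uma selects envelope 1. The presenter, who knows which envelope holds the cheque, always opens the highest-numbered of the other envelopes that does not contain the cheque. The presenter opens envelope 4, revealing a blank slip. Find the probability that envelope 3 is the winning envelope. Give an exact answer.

Apply Bayes' rule, conditioning on where the cheque actually is.
If it is in any of envelopes 1, 2, and 3 (prior 1/4 each): envelope 4 is the highest-numbered option available, probability 1; weight (1/4)·1 = 1/4 each.
If it is in envelope 4 (prior 1/4): the presenter opened envelope 4, so this case is ruled out; weight (1/4)·0 = 0.
The weights sum to 3/4.
So P(the cheque in envelope 3 | the presenter opened envelope 4) = (1/4) / (3/4) = 1/3.

1/3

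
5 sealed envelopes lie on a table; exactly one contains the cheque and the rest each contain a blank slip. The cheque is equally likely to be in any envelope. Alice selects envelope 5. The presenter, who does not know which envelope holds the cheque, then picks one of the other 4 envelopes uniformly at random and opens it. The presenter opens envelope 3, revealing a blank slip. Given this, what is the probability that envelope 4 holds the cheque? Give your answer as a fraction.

Because the presenter chose which envelope to open without knowing where the cheque is, the choice is independent of the prize location. Learning that envelope 3 does not hold the cheque simply rules out that one location and leaves the remaining 4 envelopes still equally likely by symmetry.
So P(the cheque in envelope 4) = 1/4.

1/4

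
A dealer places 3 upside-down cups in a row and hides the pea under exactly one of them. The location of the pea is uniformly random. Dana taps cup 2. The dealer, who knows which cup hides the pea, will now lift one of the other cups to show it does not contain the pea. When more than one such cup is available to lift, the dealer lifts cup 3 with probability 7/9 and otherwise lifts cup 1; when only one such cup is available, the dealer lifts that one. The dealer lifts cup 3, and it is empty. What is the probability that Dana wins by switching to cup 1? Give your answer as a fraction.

9/16

Condition on the true location of the pea.
If it is under cup 1 (prior 1/3): only cup 3 is available, probability 1; weight (1/3)·1 = 1/3.
If it is under cup 2 (prior 1/3): cup 3 is available, opened with probability 7/9; weight (1/3)·(7/9) = 7/27.
If it is under cup 3 (prior 1/3): the dealer opened cup 3, so this case is ruled out; weight (1/3)·0 = 0.
The weights sum to 16/27.
So P(the pea under cup 1 | the dealer opened cup 3) = (1/3) / (16/27) = 9/16.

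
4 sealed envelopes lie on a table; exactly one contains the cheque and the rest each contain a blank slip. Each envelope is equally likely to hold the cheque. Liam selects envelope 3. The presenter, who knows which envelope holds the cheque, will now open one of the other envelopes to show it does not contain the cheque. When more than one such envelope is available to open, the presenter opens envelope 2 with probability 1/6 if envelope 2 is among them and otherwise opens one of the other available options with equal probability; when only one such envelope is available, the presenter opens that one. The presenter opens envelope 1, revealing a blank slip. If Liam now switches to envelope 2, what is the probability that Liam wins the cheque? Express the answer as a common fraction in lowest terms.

Apply Bayes' rule, conditioning on where the cheque actually is.
If it is in envelope 1 (prior 1/4): the presenter opened envelope 1, so this case is ruled out; weight (1/4)·0 = 0.
If it is in envelope 2 (prior 1/4): envelope 2 holds the prize so is unavailable; the presenter chooses uniformly among the 2 others, probability 1/2; weight (1/4)·(1/2) = 1/8.
If it is in envelope 3 (prior 1/4): envelope 2 is available but not opened; envelope 1 gets probability (1 − 1/6)/2 = 5/12; weight (1/4)·(5/12) = 5/48.
If it is in envelope 4 (prior 1/4): envelope 2 is available but not opened, probability 5/6; weight (1/4)·(5/6) = 5/24.
The weights sum to 7/16.
So P(the cheque in envelope 2 | the presenter opened envelope 1) = (1/8) / (7/16) = 2/7.

2/7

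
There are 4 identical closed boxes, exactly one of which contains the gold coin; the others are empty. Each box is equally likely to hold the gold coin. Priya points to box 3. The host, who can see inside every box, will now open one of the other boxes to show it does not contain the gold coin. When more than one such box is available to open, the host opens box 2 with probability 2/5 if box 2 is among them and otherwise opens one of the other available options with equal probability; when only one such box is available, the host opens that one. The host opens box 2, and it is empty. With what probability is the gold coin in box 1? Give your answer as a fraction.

Apply Bayes' rule, conditioning on where the gold coin actually is.
If it is in any of boxes 1, 3, and 4 (prior 1/4 each): box 2 is available, opened with probability 2/5; weight (1/4)·(2/5) = 1/10 each.
If it is in box 2 (prior 1/4): the host opened box 2, so this case is ruled out; weight (1/4)·0 = 0.
The weights sum to 3/10.
So P(the gold coin in box 1 | the host opened box 2) = (1/10) / (3/10) = 1/3.

1/3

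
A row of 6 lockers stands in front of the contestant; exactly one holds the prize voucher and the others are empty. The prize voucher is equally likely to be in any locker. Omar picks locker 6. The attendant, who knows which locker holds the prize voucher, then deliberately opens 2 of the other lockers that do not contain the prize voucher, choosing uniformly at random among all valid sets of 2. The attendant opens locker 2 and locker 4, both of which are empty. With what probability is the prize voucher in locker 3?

Consider each possible location of the prize voucher in turn.
If it is in any of lockers 1, 3, and 5 (prior 1/6 each): the attendant has 6 equally likely choices, so probability 1/6; weight (1/6)·(1/6) = 1/36 each.
If it is in either of lockers 2 and 4 (prior 1/6 each): that locker was opened and seen not to hold the prize — ruled out; weight (1/6)·0 = 0 each.
If it is in locker 6 (prior 1/6): the attendant has 10 equally likely choices, so probability 1/10; weight (1/6)·(1/10) = 1/60.
The weights sum to 1/10.
So P(the prize voucher in locker 3 | the attendant opened locker 2 and locker 4) = (1/36) / (1/10) = 5/18.

5/18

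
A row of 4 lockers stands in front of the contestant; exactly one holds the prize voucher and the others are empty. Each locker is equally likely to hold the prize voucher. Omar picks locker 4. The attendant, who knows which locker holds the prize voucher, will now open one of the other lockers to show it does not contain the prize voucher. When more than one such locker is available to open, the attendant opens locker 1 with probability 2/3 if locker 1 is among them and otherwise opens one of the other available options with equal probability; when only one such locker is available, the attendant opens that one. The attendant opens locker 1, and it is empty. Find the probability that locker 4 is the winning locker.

1/3

Condition on the true location of the prize voucher.
If it is in locker 1 (prior 1/4): the attendant opened locker 1, so this case is ruled out; weight (1/4)·0 = 0.
If it is in any of lockers 2, 3, and 4 (prior 1/4 each): locker 1 is available, opened with probability 2/3; weight (1/4)·(2/3) = 1/6 each.
The weights sum to 1/2.
So P(the prize voucher in locker 4 | the attendant opened locker 1) = (1/6) / (1/2) = 1/3.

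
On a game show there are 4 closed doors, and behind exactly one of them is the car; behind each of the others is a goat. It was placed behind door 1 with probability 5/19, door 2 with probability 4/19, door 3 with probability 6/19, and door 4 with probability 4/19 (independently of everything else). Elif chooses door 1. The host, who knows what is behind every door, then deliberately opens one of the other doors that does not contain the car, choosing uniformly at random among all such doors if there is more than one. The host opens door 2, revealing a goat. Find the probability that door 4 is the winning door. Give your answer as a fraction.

Consider each possible location of the car in turn.
If it is behind door 1 (prior 5/19): the host has 3 equally likely choices, so probability 1/3; weight (5/19)·(1/3) = 5/57.
If it is behind door 2 (prior 4/19): the host opened door 2, so this case is ruled out; weight (4/19)·0 = 0.
If it is behind door 3 (prior 6/19): the host has 2 equally likely choices, so probability 1/2; weight (6/19)·(1/2) = 3/19.
If it is behind door 4 (prior 4/19): the host has 2 equally likely choices, so probability 1/2; weight (4/19)·(1/2) = 2/19.
The weights sum to 20/57.
So P(the car behind door 4 | the host opened door 2) = (2/19) / (20/57) = 3/10.

3/10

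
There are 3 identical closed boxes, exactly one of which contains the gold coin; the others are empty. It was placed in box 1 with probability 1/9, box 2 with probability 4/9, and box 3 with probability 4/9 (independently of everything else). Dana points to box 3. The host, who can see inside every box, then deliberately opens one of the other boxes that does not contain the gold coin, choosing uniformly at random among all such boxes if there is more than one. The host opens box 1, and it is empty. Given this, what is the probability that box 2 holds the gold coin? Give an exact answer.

2/3

Condition on the true location of the gold coin.
If it is in box 1 (prior 1/9): the host opened box 1, so this case is ruled out; weight (1/9)·0 = 0.
If it is in box 2 (prior 4/9): the host has no choice, probability 1; weight (4/9)·1 = 4/9.
If it is in box 3 (prior 4/9): the host has 2 equally likely choices, so probability 1/2; weight (4/9)·(1/2) = 2/9.
The weights sum to 2/3.
So P(the gold coin in box 2 | the host opened box 1) = (4/9) / (2/3) = 2/3.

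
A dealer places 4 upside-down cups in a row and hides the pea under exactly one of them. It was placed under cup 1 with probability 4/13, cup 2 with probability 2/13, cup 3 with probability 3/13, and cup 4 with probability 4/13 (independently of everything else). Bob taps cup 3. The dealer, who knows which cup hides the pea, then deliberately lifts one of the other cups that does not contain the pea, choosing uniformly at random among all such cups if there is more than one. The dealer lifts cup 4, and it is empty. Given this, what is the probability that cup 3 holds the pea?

1/4

Consider each possible location of the pea in turn.
If it is under cup 1 (prior 4/13): the dealer has 2 equally likely choices, so probability 1/2; weight (4/13)·(1/2) = 2/13.
If it is under cup 2 (prior 2/13): the dealer has 2 equally likely choices, so probability 1/2; weight (2/13)·(1/2) = 1/13.
If it is under cup 3 (prior 3/13): the dealer has 3 equally likely choices, so probability 1/3; weight (3/13)·(1/3) = 1/13.
If it is under cup 4 (prior 4/13): the dealer opened cup 4, so this case is ruled out; weight (4/13)·0 = 0.
The weights sum to 4/13.
So P(the pea under cup 3 | the dealer opened cup 4) = (1/13) / (4/13) = 1/4.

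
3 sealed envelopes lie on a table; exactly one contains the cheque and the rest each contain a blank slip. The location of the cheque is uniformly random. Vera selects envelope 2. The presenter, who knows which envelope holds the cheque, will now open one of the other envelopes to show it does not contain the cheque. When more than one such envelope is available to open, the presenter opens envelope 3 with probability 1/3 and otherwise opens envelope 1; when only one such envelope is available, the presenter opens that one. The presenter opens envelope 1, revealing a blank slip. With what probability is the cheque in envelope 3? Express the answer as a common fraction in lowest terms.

Condition on the true location of the cheque.
If it is in envelope 1 (prior 1/3): the presenter opened envelope 1, so this case is ruled out; weight (1/3)·0 = 0.
If it is in envelope 2 (prior 1/3): envelope 3 is available but not opened, probability 2/3; weight (1/3)·(2/3) = 2/9.
If it is in envelope 3 (prior 1/3): only envelope 1 is available, probability 1; weight (1/3)·1 = 1/3.
The weights sum to 5/9.
So P(the cheque in envelope 3 | the presenter opened envelope 1) = (1/3) / (5/9) = 3/5.

3/5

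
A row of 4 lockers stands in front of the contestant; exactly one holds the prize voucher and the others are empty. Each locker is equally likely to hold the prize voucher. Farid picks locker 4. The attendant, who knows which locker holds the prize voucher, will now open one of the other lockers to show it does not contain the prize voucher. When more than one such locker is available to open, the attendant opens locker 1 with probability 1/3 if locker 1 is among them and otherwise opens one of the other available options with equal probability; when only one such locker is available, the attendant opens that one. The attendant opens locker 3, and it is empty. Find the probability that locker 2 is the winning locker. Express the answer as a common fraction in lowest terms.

Apply Bayes' rule, conditioning on where the prize voucher actually is.
If it is in locker 1 (prior 1/4): locker 1 holds the prize so is unavailable; the attendant chooses uniformly among the 2 others, probability 1/2; weight (1/4)·(1/2) = 1/8.
If it is in locker 2 (prior 1/4): locker 1 is available but not opened, probability 2/3; weight (1/4)·(2/3) = 1/6.
If it is in locker 3 (prior 1/4): the attendant opened locker 3, so this case is ruled out; weight (1/4)·0 = 0.
If it is in locker 4 (prior 1/4): locker 1 is available but not opened; locker 3 gets probability (1 − 1/3)/2 = 1/3; weight (1/4)·(1/3) = 1/12.
The weights sum to 3/8.
So P(the prize voucher in locker 2 | the attendant opened locker 3) = (1/6) / (3/8) = 4/9.

4/9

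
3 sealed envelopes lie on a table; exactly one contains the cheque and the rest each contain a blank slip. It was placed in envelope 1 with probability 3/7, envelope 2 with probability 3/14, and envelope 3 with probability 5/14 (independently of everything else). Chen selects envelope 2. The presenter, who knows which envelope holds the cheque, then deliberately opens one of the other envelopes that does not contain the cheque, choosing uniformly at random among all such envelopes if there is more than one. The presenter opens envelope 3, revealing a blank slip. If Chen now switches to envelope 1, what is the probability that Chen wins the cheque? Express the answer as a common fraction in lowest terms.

4/5

Condition on the true location of the cheque.
If it is in envelope 1 (prior 3/7): the presenter has no choice, probability 1; weight (3/7)·1 = 3/7.
If it is in envelope 2 (prior 3/14): the presenter has 2 equally likely choices, so probability 1/2; weight (3/14)·(1/2) = 3/28.
If it is in envelope 3 (prior 5/14): the presenter opened envelope 3, so this case is ruled out; weight (5/14)·0 = 0.
The weights sum to 15/28.
So P(the cheque in envelope 1 | the presenter opened envelope 3) = (3/7) / (15/28) = 4/5.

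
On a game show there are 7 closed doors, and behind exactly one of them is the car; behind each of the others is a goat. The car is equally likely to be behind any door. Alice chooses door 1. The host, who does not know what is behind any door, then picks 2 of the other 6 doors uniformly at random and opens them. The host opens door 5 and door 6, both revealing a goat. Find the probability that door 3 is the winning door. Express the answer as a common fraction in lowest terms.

Apply Bayes' rule, conditioning on where the car actually is.
If it is behind any of doors 1, 2, 3, 4, and 7 (prior 1/7 each): the host picks exactly this set with probability 1/15 regardless, and none is the prize; weight (1/7)·(1/15) = 1/105 each.
If it is behind either of doors 5 and 6 (prior 1/7 each): that door was opened and seen not to hold the prize — ruled out; weight (1/7)·0 = 0 each.
The weights sum to 1/21.
So P(the car behind door 3 | the host opened door 5 and door 6) = (1/105) / (1/21) = 1/5.

1/5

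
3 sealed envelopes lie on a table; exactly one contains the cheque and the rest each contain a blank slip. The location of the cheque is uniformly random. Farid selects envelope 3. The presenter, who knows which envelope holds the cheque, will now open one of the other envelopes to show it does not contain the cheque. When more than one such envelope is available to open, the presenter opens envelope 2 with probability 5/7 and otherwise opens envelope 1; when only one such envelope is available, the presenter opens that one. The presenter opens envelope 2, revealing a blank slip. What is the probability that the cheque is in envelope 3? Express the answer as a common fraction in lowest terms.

5/12

Condition on the true location of the cheque.
If it is in envelope 1 (prior 1/3): only envelope 2 is available, probability 1; weight (1/3)·1 = 1/3.
If it is in envelope 2 (prior 1/3): the presenter opened envelope 2, so this case is ruled out; weight (1/3)·0 = 0.
If it is in envelope 3 (prior 1/3): envelope 2 is available, opened with probability 5/7; weight (1/3)·(5/7) = 5/21.
The weights sum to 4/7.
So P(the cheque in envelope 3 | the presenter opened envelope 2) = (5/21) / (4/7) = 5/12.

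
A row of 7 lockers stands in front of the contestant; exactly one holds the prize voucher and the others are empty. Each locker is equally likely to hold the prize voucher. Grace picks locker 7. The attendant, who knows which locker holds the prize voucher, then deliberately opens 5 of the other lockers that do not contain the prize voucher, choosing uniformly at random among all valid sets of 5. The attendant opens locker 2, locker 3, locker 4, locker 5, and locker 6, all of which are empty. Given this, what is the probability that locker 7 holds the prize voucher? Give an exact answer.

Consider each possible location of the prize voucher in turn.
If it is in locker 1 (prior 1/7): the attendant has no choice, probability 1; weight (1/7)·1 = 1/7.
If it is in any of lockers 2, 3, 4, 5, and 6 (prior 1/7 each): that locker was opened and seen not to hold the prize — ruled out; weight (1/7)·0 = 0 each.
If it is in locker 7 (prior 1/7): the attendant has 6 equally likely choices, so probability 1/6; weight (1/7)·(1/6) = 1/42.
The weights sum to 1/6.
So P(the prize voucher in locker 7 | the attendant opened locker 2, locker 3, locker 4, locker 5, and locker 6) = (1/42) / (1/6) = 1/7.

1/7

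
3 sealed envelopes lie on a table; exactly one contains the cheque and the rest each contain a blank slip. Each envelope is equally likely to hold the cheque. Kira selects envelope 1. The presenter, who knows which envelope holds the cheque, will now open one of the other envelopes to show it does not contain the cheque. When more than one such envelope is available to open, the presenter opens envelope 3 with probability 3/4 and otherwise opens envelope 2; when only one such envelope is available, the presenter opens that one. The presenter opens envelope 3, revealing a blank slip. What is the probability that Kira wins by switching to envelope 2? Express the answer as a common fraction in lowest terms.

4/7

Condition on the true location of the cheque.
If it is in envelope 1 (prior 1/3): envelope 3 is available, opened with probability 3/4; weight (1/3)·(3/4) = 1/4.
If it is in envelope 2 (prior 1/3): only envelope 3 is available, probability 1; weight (1/3)·1 = 1/3.
If it is in envelope 3 (prior 1/3): the presenter opened envelope 3, so this case is ruled out; weight (1/3)·0 = 0.
The weights sum to 7/12.
So P(the cheque in envelope 2 | the presenter opened envelope 3) = (1/3) / (7/12) = 4/7.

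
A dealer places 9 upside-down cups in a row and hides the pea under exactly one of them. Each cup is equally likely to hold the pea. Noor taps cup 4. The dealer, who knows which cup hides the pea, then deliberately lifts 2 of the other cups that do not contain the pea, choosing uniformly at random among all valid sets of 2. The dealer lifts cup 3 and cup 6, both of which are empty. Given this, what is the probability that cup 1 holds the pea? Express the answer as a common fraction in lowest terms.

Condition on the true location of the pea.
If it is under any of cups 1, 2, 5, 7, 8, and 9 (prior 1/9 each): the dealer has 21 equally likely choices, so probability 1/21; weight (1/9)·(1/21) = 1/189 each.
If it is under either of cups 3 and 6 (prior 1/9 each): that cup was opened and seen not to hold the prize — ruled out; weight (1/9)·0 = 0 each.
If it is under cup 4 (prior 1/9): the dealer has 28 equally likely choices, so probability 1/28; weight (1/9)·(1/28) = 1/252.
The weights sum to 1/28.
So P(the pea under cup 1 | the dealer opened cup 3 and cup 6) = (1/189) / (1/28) = 4/27.

4/27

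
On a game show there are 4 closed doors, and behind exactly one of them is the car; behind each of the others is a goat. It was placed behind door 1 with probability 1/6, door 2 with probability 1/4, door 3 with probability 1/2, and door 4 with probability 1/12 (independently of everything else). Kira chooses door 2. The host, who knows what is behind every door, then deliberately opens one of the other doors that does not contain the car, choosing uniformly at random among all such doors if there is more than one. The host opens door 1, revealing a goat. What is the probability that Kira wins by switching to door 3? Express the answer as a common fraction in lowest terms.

Apply Bayes' rule, conditioning on where the car actually is.
If it is behind door 1 (prior 1/6): the host opened door 1, so this case is ruled out; weight (1/6)·0 = 0.
If it is behind door 2 (prior 1/4): the host has 3 equally likely choices, so probability 1/3; weight (1/4)·(1/3) = 1/12.
If it is behind door 3 (prior 1/2): the host has 2 equally likely choices, so probability 1/2; weight (1/2)·(1/2) = 1/4.
If it is behind door 4 (prior 1/12): the host has 2 equally likely choices, so probability 1/2; weight (1/12)·(1/2) = 1/24.
The weights sum to 3/8.
So P(the car behind door 3 | the host opened door 1) = (1/4) / (3/8) = 2/3.

2/3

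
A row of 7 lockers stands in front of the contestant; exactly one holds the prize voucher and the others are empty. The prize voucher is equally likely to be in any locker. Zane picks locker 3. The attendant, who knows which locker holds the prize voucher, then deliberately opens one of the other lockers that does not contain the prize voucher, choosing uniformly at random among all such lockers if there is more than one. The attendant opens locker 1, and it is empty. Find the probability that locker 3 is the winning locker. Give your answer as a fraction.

1/7

Condition on the true location of the prize voucher.
If it is in locker 1 (prior 1/7): the attendant opened locker 1, so this case is ruled out; weight (1/7)·0 = 0.
If it is in any of lockers 2, 4, 5, 6, and 7 (prior 1/7 each): the attendant has 5 equally likely choices, so probability 1/5; weight (1/7)·(1/5) = 1/35 each.
If it is in locker 3 (prior 1/7): the attendant has 6 equally likely choices, so probability 1/6; weight (1/7)·(1/6) = 1/42.
The weights sum to 1/6.
So P(the prize voucher in locker 3 | the attendant opened locker 1) = (1/42) / (1/6) = 1/7.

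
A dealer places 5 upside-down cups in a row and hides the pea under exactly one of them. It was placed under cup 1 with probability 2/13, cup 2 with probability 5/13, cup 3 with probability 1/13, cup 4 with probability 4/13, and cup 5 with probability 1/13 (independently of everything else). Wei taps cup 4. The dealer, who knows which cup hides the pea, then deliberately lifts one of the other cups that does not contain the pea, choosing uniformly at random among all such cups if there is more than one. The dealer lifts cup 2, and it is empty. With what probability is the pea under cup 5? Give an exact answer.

1/7

Condition on the true location of the pea.
If it is under cup 1 (prior 2/13): the dealer has 3 equally likely choices, so probability 1/3; weight (2/13)·(1/3) = 2/39.
If it is under cup 2 (prior 5/13): the dealer opened cup 2, so this case is ruled out; weight (5/13)·0 = 0.
If it is under either of cups 3 and 5 (prior 1/13 each): the dealer has 3 equally likely choices, so probability 1/3; weight (1/13)·(1/3) = 1/39 each.
If it is under cup 4 (prior 4/13): the dealer has 4 equally likely choices, so probability 1/4; weight (4/13)·(1/4) = 1/13.
The weights sum to 7/39.
So P(the pea under cup 5 | the dealer opened cup 2) = (1/39) / (7/39) = 1/7.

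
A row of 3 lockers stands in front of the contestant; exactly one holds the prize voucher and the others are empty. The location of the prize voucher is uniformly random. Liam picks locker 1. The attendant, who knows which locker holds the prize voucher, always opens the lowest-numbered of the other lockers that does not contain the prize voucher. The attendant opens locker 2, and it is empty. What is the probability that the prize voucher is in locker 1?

1/2

Consider each possible location of the prize voucher in turn.
If it is in either of lockers 1 and 3 (prior 1/3 each): locker 2 is the lowest-numbered option available, probability 1; weight (1/3)·1 = 1/3 each.
If it is in locker 2 (prior 1/3): the attendant opened locker 2, so this case is ruled out; weight (1/3)·0 = 0.
The weights sum to 2/3.
So P(the prize voucher in locker 1 | the attendant opened locker 2) = (1/3) / (2/3) = 1/2.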